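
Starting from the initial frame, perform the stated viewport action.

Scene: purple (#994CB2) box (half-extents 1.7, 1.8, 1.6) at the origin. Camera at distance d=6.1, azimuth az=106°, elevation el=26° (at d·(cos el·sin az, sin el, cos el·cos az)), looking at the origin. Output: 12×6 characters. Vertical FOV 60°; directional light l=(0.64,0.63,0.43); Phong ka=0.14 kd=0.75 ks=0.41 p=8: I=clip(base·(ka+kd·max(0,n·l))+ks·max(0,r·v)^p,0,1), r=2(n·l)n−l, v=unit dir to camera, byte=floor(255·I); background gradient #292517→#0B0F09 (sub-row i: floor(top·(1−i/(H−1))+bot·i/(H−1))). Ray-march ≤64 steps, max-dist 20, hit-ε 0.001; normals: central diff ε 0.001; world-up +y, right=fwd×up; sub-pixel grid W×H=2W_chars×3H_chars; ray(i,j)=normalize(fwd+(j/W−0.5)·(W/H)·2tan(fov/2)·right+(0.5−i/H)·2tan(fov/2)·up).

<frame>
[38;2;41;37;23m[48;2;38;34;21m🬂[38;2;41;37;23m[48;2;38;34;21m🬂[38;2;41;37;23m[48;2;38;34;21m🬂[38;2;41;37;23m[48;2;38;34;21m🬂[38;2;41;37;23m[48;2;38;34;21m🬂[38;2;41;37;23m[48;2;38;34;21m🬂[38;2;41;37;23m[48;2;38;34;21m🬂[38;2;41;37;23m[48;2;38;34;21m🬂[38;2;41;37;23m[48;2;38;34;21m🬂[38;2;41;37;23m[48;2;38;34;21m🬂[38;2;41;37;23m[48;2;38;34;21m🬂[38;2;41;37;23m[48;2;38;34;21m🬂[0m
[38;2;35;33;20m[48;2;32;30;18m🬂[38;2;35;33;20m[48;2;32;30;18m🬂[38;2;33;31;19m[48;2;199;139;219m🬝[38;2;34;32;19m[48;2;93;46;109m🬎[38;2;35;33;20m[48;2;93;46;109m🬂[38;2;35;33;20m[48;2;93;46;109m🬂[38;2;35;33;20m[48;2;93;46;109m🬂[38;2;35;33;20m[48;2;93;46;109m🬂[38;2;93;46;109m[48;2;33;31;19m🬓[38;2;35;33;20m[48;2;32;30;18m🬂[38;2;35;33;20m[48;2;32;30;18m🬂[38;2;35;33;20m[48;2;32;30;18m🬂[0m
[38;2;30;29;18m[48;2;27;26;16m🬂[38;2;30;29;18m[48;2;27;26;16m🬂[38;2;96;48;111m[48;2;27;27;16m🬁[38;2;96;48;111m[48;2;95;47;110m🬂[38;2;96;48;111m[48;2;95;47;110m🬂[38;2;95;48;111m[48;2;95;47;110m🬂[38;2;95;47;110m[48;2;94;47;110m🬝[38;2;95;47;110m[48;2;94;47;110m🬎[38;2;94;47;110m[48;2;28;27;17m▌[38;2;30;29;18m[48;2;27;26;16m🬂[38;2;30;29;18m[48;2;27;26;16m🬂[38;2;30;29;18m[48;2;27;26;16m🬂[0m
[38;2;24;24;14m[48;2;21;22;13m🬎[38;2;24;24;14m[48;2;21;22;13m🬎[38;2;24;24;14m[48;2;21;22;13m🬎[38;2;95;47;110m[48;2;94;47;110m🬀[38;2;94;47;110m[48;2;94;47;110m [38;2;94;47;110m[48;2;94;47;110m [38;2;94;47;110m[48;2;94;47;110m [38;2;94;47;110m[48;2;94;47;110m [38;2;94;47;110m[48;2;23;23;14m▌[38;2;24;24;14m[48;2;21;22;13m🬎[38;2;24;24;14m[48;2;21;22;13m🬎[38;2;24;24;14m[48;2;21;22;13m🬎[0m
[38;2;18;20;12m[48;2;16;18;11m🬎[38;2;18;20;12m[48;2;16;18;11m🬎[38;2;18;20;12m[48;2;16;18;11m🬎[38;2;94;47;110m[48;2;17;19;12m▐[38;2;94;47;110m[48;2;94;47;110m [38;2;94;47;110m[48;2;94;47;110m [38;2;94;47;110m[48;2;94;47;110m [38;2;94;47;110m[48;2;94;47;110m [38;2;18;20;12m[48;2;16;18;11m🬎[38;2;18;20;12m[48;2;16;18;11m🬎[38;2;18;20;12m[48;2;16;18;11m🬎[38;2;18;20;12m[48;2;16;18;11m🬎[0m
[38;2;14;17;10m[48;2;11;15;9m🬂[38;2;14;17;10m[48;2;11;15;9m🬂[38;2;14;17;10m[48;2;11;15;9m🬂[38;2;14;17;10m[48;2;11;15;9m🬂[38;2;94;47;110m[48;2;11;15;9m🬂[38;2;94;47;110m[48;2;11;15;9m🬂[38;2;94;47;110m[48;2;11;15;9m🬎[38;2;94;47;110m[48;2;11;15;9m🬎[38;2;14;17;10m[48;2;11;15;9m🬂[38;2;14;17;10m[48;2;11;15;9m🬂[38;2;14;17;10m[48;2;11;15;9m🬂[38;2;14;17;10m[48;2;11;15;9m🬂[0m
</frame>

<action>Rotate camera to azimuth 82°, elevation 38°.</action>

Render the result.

<frame>
[38;2;41;37;23m[48;2;38;34;21m🬂[38;2;41;37;23m[48;2;38;34;21m🬂[38;2;41;37;23m[48;2;38;34;21m🬂[38;2;41;37;23m[48;2;38;34;21m🬂[38;2;41;37;23m[48;2;38;34;21m🬂[38;2;41;37;23m[48;2;38;34;21m🬂[38;2;41;37;23m[48;2;38;34;21m🬂[38;2;41;37;23m[48;2;38;34;21m🬂[38;2;41;37;23m[48;2;38;34;21m🬂[38;2;41;37;23m[48;2;38;34;21m🬂[38;2;41;37;23m[48;2;38;34;21m🬂[38;2;41;37;23m[48;2;38;34;21m🬂[0m
[38;2;35;33;20m[48;2;32;30;18m🬂[38;2;35;33;20m[48;2;32;30;18m🬂[38;2;35;33;20m[48;2;32;30;18m🬂[38;2;33;31;19m[48;2;93;46;109m🬝[38;2;35;33;20m[48;2;93;46;109m🬂[38;2;35;33;20m[48;2;93;46;109m🬀[38;2;93;46;109m[48;2;93;46;109m [38;2;93;46;109m[48;2;93;46;109m [38;2;93;46;109m[48;2;34;32;19m🬱[38;2;35;33;20m[48;2;32;30;18m🬂[38;2;35;33;20m[48;2;32;30;18m🬂[38;2;35;33;20m[48;2;32;30;18m🬂[0m
[38;2;30;29;18m[48;2;27;26;16m🬂[38;2;30;29;18m[48;2;27;26;16m🬂[38;2;30;29;18m[48;2;27;26;16m🬂[38;2;28;27;17m[48;2;93;46;109m▌[38;2;93;46;109m[48;2;94;47;110m🬎[38;2;93;46;109m[48;2;94;47;110m🬎[38;2;93;46;109m[48;2;94;47;110m🬎[38;2;93;46;109m[48;2;94;47;110m🬎[38;2;93;46;109m[48;2;94;47;110m🬎[38;2;30;29;18m[48;2;97;48;113m🬁[38;2;30;29;18m[48;2;27;26;16m🬂[38;2;30;29;18m[48;2;27;26;16m🬂[0m
[38;2;24;24;14m[48;2;21;22;13m🬎[38;2;24;24;14m[48;2;21;22;13m🬎[38;2;24;24;14m[48;2;21;22;13m🬎[38;2;94;47;110m[48;2;23;23;14m▐[38;2;94;47;110m[48;2;94;47;110m [38;2;94;47;110m[48;2;94;47;110m [38;2;94;47;110m[48;2;94;47;110m [38;2;94;47;110m[48;2;94;47;110m [38;2;94;47;110m[48;2;94;47;110m [38;2;94;47;110m[48;2;23;23;14m▌[38;2;24;24;14m[48;2;21;22;13m🬎[38;2;24;24;14m[48;2;21;22;13m🬎[0m
[38;2;18;20;12m[48;2;16;18;11m🬎[38;2;18;20;12m[48;2;16;18;11m🬎[38;2;18;20;12m[48;2;16;18;11m🬎[38;2;18;20;12m[48;2;16;18;11m🬎[38;2;94;47;110m[48;2;94;47;110m [38;2;94;47;110m[48;2;94;47;110m [38;2;94;47;110m[48;2;94;47;110m [38;2;94;47;110m[48;2;94;47;110m [38;2;94;47;110m[48;2;94;47;110m [38;2;18;20;12m[48;2;16;18;11m🬎[38;2;18;20;12m[48;2;16;18;11m🬎[38;2;18;20;12m[48;2;16;18;11m🬎[0m
[38;2;14;17;10m[48;2;11;15;9m🬂[38;2;14;17;10m[48;2;11;15;9m🬂[38;2;14;17;10m[48;2;11;15;9m🬂[38;2;14;17;10m[48;2;11;15;9m🬂[38;2;94;47;110m[48;2;12;15;9m🬁[38;2;94;47;110m[48;2;11;15;9m🬂[38;2;94;47;110m[48;2;11;15;9m🬂[38;2;94;47;110m[48;2;11;15;9m🬂[38;2;94;47;110m[48;2;12;15;9m🬀[38;2;14;17;10m[48;2;11;15;9m🬂[38;2;14;17;10m[48;2;11;15;9m🬂[38;2;14;17;10m[48;2;11;15;9m🬂[0m
</frame>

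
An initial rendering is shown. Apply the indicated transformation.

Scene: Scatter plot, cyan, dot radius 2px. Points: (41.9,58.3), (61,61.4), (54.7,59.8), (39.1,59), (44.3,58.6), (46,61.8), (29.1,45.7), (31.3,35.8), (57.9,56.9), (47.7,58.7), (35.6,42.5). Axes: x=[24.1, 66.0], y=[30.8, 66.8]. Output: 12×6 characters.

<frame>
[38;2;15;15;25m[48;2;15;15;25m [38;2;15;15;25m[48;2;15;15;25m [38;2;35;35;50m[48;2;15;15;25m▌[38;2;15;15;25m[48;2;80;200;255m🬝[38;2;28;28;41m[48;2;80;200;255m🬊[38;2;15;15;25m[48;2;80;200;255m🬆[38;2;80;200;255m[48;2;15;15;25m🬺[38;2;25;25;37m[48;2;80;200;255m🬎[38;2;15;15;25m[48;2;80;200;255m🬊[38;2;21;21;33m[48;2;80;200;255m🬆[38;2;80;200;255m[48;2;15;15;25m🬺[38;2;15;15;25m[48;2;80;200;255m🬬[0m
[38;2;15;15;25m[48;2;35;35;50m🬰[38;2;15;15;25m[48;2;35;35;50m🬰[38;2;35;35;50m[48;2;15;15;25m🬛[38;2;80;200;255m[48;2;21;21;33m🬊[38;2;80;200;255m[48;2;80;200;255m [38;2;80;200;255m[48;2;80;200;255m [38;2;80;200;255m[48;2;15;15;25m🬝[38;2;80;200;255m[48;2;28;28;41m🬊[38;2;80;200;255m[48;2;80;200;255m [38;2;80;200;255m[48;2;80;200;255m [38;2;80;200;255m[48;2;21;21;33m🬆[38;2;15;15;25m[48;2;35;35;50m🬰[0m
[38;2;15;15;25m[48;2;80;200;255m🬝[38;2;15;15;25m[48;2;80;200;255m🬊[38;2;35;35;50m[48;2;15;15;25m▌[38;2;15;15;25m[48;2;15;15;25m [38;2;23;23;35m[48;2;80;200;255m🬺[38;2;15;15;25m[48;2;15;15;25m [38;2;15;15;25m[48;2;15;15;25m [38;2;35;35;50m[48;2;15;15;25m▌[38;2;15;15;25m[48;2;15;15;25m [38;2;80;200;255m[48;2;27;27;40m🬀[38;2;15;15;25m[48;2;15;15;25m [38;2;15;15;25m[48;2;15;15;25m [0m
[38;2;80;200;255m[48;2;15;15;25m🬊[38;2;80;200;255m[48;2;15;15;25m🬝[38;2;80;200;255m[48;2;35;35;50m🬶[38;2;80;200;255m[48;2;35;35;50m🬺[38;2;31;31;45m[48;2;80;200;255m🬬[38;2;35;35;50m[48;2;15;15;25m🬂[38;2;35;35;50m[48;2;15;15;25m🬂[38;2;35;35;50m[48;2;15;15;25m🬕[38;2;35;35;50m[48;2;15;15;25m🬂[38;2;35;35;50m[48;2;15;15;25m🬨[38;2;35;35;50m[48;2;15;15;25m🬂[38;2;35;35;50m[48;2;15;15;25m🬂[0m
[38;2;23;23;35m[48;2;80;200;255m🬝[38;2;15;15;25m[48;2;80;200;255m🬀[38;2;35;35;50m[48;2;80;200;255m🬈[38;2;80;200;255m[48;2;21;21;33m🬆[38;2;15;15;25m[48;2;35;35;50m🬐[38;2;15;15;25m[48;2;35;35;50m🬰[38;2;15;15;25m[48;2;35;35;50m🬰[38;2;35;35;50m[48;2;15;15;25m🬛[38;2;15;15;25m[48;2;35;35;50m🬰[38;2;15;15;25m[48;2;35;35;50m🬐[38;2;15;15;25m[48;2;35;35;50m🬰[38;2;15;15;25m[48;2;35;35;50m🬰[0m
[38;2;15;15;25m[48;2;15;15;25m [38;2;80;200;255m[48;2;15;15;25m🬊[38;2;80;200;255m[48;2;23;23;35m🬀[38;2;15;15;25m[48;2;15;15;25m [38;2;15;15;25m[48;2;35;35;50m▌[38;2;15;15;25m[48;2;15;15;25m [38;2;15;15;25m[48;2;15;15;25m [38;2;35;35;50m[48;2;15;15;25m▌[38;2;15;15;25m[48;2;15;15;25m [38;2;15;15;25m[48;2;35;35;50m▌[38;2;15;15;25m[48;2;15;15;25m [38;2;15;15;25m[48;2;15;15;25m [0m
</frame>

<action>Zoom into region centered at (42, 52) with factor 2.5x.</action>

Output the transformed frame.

<frame>
[38;2;15;15;25m[48;2;15;15;25m [38;2;15;15;25m[48;2;15;15;25m [38;2;80;200;255m[48;2;27;27;40m🬁[38;2;80;200;255m[48;2;15;15;25m🬬[38;2;80;200;255m[48;2;25;25;37m🬎[38;2;80;200;255m[48;2;80;200;255m [38;2;80;200;255m[48;2;15;15;25m🬝[38;2;80;200;255m[48;2;15;15;25m🬝[38;2;80;200;255m[48;2;15;15;25m🬂[38;2;80;200;255m[48;2;15;15;25m🬬[38;2;80;200;255m[48;2;15;15;25m🬆[38;2;15;15;25m[48;2;15;15;25m [0m
[38;2;15;15;25m[48;2;35;35;50m🬰[38;2;15;15;25m[48;2;35;35;50m🬰[38;2;35;35;50m[48;2;15;15;25m🬛[38;2;15;15;25m[48;2;35;35;50m🬰[38;2;15;15;25m[48;2;35;35;50m🬐[38;2;23;23;35m[48;2;80;200;255m🬺[38;2;15;15;25m[48;2;35;35;50m🬰[38;2;35;35;50m[48;2;15;15;25m🬛[38;2;15;15;25m[48;2;35;35;50m🬰[38;2;15;15;25m[48;2;35;35;50m🬐[38;2;15;15;25m[48;2;35;35;50m🬰[38;2;15;15;25m[48;2;35;35;50m🬰[0m
[38;2;15;15;25m[48;2;15;15;25m [38;2;15;15;25m[48;2;15;15;25m [38;2;35;35;50m[48;2;15;15;25m▌[38;2;15;15;25m[48;2;15;15;25m [38;2;15;15;25m[48;2;35;35;50m▌[38;2;15;15;25m[48;2;15;15;25m [38;2;15;15;25m[48;2;15;15;25m [38;2;35;35;50m[48;2;15;15;25m▌[38;2;15;15;25m[48;2;15;15;25m [38;2;15;15;25m[48;2;35;35;50m▌[38;2;15;15;25m[48;2;15;15;25m [38;2;15;15;25m[48;2;15;15;25m [0m
[38;2;35;35;50m[48;2;15;15;25m🬂[38;2;35;35;50m[48;2;15;15;25m🬂[38;2;35;35;50m[48;2;15;15;25m🬕[38;2;35;35;50m[48;2;15;15;25m🬂[38;2;35;35;50m[48;2;15;15;25m🬨[38;2;35;35;50m[48;2;15;15;25m🬂[38;2;35;35;50m[48;2;15;15;25m🬂[38;2;35;35;50m[48;2;15;15;25m🬕[38;2;35;35;50m[48;2;15;15;25m🬂[38;2;35;35;50m[48;2;15;15;25m🬨[38;2;35;35;50m[48;2;15;15;25m🬂[38;2;35;35;50m[48;2;15;15;25m🬂[0m
[38;2;15;15;25m[48;2;35;35;50m🬰[38;2;15;15;25m[48;2;35;35;50m🬰[38;2;35;35;50m[48;2;15;15;25m🬛[38;2;15;15;25m[48;2;35;35;50m🬰[38;2;15;15;25m[48;2;35;35;50m🬐[38;2;15;15;25m[48;2;35;35;50m🬰[38;2;15;15;25m[48;2;35;35;50m🬰[38;2;35;35;50m[48;2;15;15;25m🬛[38;2;15;15;25m[48;2;35;35;50m🬰[38;2;15;15;25m[48;2;35;35;50m🬐[38;2;15;15;25m[48;2;35;35;50m🬰[38;2;15;15;25m[48;2;35;35;50m🬰[0m
[38;2;15;15;25m[48;2;15;15;25m [38;2;15;15;25m[48;2;15;15;25m [38;2;35;35;50m[48;2;15;15;25m▌[38;2;15;15;25m[48;2;15;15;25m [38;2;15;15;25m[48;2;35;35;50m▌[38;2;15;15;25m[48;2;15;15;25m [38;2;15;15;25m[48;2;15;15;25m [38;2;35;35;50m[48;2;15;15;25m▌[38;2;15;15;25m[48;2;15;15;25m [38;2;15;15;25m[48;2;35;35;50m▌[38;2;15;15;25m[48;2;15;15;25m [38;2;15;15;25m[48;2;15;15;25m [0m
</frame>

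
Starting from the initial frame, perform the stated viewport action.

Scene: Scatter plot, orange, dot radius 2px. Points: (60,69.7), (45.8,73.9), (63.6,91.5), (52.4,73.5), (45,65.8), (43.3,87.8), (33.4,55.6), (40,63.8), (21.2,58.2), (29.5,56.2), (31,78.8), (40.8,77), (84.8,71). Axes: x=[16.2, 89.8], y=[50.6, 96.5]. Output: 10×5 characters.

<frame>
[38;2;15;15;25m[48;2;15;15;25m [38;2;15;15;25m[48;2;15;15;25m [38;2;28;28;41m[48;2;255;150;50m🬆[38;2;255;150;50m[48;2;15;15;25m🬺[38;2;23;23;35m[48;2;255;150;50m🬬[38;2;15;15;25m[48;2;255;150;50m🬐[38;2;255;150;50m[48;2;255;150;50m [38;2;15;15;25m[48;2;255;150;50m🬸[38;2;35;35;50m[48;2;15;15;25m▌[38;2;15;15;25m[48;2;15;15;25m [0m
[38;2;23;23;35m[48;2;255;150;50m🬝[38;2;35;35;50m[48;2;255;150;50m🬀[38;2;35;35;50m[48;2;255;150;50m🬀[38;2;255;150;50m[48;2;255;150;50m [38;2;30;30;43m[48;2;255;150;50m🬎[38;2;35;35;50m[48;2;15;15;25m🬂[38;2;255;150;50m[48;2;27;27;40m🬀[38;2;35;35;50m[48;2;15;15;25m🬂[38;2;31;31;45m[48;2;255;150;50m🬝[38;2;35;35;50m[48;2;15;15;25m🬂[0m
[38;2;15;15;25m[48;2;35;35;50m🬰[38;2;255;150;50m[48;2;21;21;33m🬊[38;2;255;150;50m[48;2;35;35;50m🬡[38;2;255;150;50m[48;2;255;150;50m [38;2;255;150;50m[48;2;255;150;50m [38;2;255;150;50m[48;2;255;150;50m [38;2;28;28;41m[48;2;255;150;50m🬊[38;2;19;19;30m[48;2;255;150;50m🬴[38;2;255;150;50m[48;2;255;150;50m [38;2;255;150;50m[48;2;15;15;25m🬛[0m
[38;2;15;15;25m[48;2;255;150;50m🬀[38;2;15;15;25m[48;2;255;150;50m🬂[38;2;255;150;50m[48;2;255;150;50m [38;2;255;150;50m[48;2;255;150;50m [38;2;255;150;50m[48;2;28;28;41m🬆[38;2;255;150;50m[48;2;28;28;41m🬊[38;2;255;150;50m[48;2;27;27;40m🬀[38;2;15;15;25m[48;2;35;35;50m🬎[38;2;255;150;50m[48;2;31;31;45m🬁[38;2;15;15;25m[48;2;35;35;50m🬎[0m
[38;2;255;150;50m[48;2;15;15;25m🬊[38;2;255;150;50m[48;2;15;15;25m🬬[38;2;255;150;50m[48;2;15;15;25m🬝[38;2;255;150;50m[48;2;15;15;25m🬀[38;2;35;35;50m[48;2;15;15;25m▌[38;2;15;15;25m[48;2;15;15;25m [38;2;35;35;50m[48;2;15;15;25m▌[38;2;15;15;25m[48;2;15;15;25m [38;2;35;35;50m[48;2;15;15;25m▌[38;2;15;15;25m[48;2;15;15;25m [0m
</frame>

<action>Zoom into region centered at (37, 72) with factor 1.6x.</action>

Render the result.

<frame>
[38;2;15;15;25m[48;2;15;15;25m [38;2;15;15;25m[48;2;15;15;25m [38;2;35;35;50m[48;2;15;15;25m▌[38;2;15;15;25m[48;2;255;150;50m🬆[38;2;23;23;35m[48;2;255;150;50m🬬[38;2;255;150;50m[48;2;15;15;25m🬨[38;2;255;150;50m[48;2;15;15;25m🬝[38;2;255;150;50m[48;2;15;15;25m🬀[38;2;35;35;50m[48;2;15;15;25m▌[38;2;15;15;25m[48;2;15;15;25m [0m
[38;2;35;35;50m[48;2;15;15;25m🬂[38;2;35;35;50m[48;2;15;15;25m🬂[38;2;255;150;50m[48;2;27;27;40m🬁[38;2;255;150;50m[48;2;15;15;25m🬬[38;2;255;150;50m[48;2;25;25;37m🬎[38;2;255;150;50m[48;2;255;150;50m [38;2;255;150;50m[48;2;35;35;50m🬺[38;2;28;28;41m[48;2;255;150;50m🬆[38;2;27;27;40m[48;2;255;150;50m🬬[38;2;35;35;50m[48;2;15;15;25m🬂[0m
[38;2;15;15;25m[48;2;35;35;50m🬰[38;2;15;15;25m[48;2;35;35;50m🬰[38;2;35;35;50m[48;2;15;15;25m🬛[38;2;15;15;25m[48;2;35;35;50m🬰[38;2;35;35;50m[48;2;15;15;25m🬛[38;2;23;23;35m[48;2;255;150;50m🬺[38;2;255;150;50m[48;2;255;150;50m [38;2;255;150;50m[48;2;15;15;25m🬬[38;2;255;150;50m[48;2;35;35;50m🬥[38;2;15;15;25m[48;2;255;150;50m🬀[0m
[38;2;15;15;25m[48;2;35;35;50m🬎[38;2;19;19;30m[48;2;255;150;50m🬬[38;2;35;35;50m[48;2;15;15;25m🬲[38;2;15;15;25m[48;2;35;35;50m🬎[38;2;28;28;41m[48;2;255;150;50m🬆[38;2;255;150;50m[48;2;255;150;50m [38;2;255;150;50m[48;2;255;150;50m [38;2;23;23;35m[48;2;255;150;50m🬸[38;2;35;35;50m[48;2;15;15;25m🬲[38;2;255;150;50m[48;2;28;28;41m🬊[0m
[38;2;15;15;25m[48;2;255;150;50m🬐[38;2;255;150;50m[48;2;255;150;50m [38;2;25;25;37m[48;2;255;150;50m🬂[38;2;255;150;50m[48;2;15;15;25m🬺[38;2;255;150;50m[48;2;25;25;37m🬑[38;2;255;150;50m[48;2;15;15;25m🬆[38;2;255;150;50m[48;2;23;23;35m🬀[38;2;15;15;25m[48;2;15;15;25m [38;2;35;35;50m[48;2;15;15;25m▌[38;2;15;15;25m[48;2;15;15;25m [0m
</frame>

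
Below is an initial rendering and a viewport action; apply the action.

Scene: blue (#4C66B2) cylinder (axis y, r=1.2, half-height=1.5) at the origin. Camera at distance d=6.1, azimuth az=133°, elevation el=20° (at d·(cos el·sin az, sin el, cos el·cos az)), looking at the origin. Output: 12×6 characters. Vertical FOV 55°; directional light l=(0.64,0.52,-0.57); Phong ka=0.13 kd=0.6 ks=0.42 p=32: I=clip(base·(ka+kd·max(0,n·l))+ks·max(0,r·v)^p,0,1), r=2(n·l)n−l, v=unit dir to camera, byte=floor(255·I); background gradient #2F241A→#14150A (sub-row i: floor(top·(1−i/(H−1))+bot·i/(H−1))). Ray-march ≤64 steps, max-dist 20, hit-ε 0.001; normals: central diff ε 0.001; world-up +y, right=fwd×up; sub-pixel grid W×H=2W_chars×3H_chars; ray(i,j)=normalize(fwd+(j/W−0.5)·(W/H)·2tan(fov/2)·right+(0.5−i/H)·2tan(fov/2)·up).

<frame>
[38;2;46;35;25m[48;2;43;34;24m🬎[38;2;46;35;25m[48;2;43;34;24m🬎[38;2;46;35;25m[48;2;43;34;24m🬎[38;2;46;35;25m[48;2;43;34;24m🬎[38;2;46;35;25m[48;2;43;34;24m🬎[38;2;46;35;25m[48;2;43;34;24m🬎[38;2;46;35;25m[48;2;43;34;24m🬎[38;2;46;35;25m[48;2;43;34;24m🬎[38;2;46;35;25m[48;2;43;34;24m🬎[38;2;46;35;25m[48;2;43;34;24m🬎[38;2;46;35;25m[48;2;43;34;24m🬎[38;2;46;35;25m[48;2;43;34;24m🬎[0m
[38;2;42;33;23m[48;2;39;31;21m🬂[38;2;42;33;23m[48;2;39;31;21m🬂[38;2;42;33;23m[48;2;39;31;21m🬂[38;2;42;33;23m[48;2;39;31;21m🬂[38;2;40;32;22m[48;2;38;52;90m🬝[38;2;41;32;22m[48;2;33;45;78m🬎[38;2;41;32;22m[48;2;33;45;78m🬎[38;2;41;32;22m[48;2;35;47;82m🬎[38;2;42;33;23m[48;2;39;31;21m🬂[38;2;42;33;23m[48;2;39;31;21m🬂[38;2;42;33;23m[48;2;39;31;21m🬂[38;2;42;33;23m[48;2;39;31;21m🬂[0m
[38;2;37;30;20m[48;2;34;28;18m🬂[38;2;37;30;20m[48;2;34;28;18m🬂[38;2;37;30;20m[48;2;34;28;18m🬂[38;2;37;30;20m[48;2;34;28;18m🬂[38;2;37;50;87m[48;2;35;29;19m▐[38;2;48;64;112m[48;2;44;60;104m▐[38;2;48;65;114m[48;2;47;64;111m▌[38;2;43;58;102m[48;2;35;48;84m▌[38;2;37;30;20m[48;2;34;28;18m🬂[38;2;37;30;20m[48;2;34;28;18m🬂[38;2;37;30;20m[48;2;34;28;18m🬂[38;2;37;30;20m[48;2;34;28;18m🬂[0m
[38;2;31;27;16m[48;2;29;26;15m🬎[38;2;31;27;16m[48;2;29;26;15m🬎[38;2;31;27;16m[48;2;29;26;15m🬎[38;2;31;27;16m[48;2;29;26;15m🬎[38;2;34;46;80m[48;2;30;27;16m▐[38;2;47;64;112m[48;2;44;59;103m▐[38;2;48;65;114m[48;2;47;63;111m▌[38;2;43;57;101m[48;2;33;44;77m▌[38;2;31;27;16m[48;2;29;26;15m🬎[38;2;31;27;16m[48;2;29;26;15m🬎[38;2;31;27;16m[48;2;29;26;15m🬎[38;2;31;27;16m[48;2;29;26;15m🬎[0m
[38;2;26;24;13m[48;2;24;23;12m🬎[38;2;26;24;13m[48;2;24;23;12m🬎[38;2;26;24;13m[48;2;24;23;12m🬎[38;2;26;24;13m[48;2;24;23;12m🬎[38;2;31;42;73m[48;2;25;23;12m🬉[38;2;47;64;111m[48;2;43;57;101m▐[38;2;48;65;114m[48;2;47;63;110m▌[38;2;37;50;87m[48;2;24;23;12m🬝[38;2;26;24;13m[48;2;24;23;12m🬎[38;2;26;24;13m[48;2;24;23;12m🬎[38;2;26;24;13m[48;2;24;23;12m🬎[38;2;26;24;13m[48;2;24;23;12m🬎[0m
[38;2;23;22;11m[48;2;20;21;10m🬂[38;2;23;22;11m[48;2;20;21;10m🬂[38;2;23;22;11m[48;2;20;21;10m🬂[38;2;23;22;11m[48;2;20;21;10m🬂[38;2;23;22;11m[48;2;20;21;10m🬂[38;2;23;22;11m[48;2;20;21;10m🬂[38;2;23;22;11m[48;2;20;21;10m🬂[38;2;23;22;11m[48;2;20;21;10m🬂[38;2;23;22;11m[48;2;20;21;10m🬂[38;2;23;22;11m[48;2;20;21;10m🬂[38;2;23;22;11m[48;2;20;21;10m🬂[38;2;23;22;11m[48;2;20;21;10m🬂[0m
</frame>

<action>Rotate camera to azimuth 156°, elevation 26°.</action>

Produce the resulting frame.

<frame>
[38;2;46;35;25m[48;2;43;34;24m🬎[38;2;46;35;25m[48;2;43;34;24m🬎[38;2;46;35;25m[48;2;43;34;24m🬎[38;2;46;35;25m[48;2;43;34;24m🬎[38;2;46;35;25m[48;2;43;34;24m🬎[38;2;46;35;25m[48;2;43;34;24m🬎[38;2;46;35;25m[48;2;43;34;24m🬎[38;2;46;35;25m[48;2;43;34;24m🬎[38;2;46;35;25m[48;2;43;34;24m🬎[38;2;46;35;25m[48;2;43;34;24m🬎[38;2;46;35;25m[48;2;43;34;24m🬎[38;2;46;35;25m[48;2;43;34;24m🬎[0m
[38;2;42;33;23m[48;2;39;31;21m🬂[38;2;42;33;23m[48;2;39;31;21m🬂[38;2;42;33;23m[48;2;39;31;21m🬂[38;2;42;33;23m[48;2;39;31;21m🬂[38;2;40;32;22m[48;2;33;45;78m🬝[38;2;41;32;22m[48;2;33;45;78m🬎[38;2;41;32;22m[48;2;33;45;78m🬎[38;2;41;32;22m[48;2;33;45;78m🬎[38;2;42;33;23m[48;2;39;31;21m🬂[38;2;42;33;23m[48;2;39;31;21m🬂[38;2;42;33;23m[48;2;39;31;21m🬂[38;2;42;33;23m[48;2;39;31;21m🬂[0m
[38;2;37;30;20m[48;2;34;28;18m🬂[38;2;37;30;20m[48;2;34;28;18m🬂[38;2;37;30;20m[48;2;34;28;18m🬂[38;2;37;30;20m[48;2;34;28;18m🬂[38;2;45;61;108m[48;2;35;29;19m▐[38;2;48;65;114m[48;2;48;64;112m▌[38;2;45;61;106m[48;2;40;54;95m▌[38;2;34;45;80m[48;2;23;31;55m▌[38;2;37;30;20m[48;2;34;28;18m🬂[38;2;37;30;20m[48;2;34;28;18m🬂[38;2;37;30;20m[48;2;34;28;18m🬂[38;2;37;30;20m[48;2;34;28;18m🬂[0m
[38;2;31;27;16m[48;2;29;26;15m🬎[38;2;31;27;16m[48;2;29;26;15m🬎[38;2;31;27;16m[48;2;29;26;15m🬎[38;2;31;27;16m[48;2;29;26;15m🬎[38;2;44;59;104m[48;2;30;27;16m▐[38;2;48;65;114m[48;2;48;64;113m▌[38;2;45;61;106m[48;2;40;54;94m▌[38;2;32;44;77m[48;2;19;25;44m▌[38;2;31;27;16m[48;2;29;26;15m🬎[38;2;31;27;16m[48;2;29;26;15m🬎[38;2;31;27;16m[48;2;29;26;15m🬎[38;2;31;27;16m[48;2;29;26;15m🬎[0m
[38;2;26;24;13m[48;2;24;23;12m🬎[38;2;26;24;13m[48;2;24;23;12m🬎[38;2;26;24;13m[48;2;24;23;12m🬎[38;2;26;24;13m[48;2;24;23;12m🬎[38;2;41;54;95m[48;2;25;23;12m🬉[38;2;48;65;113m[48;2;48;64;113m🬪[38;2;45;61;106m[48;2;39;53;93m▌[38;2;30;41;72m[48;2;16;18;24m▌[38;2;26;24;13m[48;2;24;23;12m🬎[38;2;26;24;13m[48;2;24;23;12m🬎[38;2;26;24;13m[48;2;24;23;12m🬎[38;2;26;24;13m[48;2;24;23;12m🬎[0m
[38;2;23;22;11m[48;2;20;21;10m🬂[38;2;23;22;11m[48;2;20;21;10m🬂[38;2;23;22;11m[48;2;20;21;10m🬂[38;2;23;22;11m[48;2;20;21;10m🬂[38;2;23;22;11m[48;2;20;21;10m🬂[38;2;23;22;11m[48;2;20;21;10m🬂[38;2;23;22;11m[48;2;20;21;10m🬂[38;2;23;22;11m[48;2;20;21;10m🬂[38;2;23;22;11m[48;2;20;21;10m🬂[38;2;23;22;11m[48;2;20;21;10m🬂[38;2;23;22;11m[48;2;20;21;10m🬂[38;2;23;22;11m[48;2;20;21;10m🬂[0m
</frame>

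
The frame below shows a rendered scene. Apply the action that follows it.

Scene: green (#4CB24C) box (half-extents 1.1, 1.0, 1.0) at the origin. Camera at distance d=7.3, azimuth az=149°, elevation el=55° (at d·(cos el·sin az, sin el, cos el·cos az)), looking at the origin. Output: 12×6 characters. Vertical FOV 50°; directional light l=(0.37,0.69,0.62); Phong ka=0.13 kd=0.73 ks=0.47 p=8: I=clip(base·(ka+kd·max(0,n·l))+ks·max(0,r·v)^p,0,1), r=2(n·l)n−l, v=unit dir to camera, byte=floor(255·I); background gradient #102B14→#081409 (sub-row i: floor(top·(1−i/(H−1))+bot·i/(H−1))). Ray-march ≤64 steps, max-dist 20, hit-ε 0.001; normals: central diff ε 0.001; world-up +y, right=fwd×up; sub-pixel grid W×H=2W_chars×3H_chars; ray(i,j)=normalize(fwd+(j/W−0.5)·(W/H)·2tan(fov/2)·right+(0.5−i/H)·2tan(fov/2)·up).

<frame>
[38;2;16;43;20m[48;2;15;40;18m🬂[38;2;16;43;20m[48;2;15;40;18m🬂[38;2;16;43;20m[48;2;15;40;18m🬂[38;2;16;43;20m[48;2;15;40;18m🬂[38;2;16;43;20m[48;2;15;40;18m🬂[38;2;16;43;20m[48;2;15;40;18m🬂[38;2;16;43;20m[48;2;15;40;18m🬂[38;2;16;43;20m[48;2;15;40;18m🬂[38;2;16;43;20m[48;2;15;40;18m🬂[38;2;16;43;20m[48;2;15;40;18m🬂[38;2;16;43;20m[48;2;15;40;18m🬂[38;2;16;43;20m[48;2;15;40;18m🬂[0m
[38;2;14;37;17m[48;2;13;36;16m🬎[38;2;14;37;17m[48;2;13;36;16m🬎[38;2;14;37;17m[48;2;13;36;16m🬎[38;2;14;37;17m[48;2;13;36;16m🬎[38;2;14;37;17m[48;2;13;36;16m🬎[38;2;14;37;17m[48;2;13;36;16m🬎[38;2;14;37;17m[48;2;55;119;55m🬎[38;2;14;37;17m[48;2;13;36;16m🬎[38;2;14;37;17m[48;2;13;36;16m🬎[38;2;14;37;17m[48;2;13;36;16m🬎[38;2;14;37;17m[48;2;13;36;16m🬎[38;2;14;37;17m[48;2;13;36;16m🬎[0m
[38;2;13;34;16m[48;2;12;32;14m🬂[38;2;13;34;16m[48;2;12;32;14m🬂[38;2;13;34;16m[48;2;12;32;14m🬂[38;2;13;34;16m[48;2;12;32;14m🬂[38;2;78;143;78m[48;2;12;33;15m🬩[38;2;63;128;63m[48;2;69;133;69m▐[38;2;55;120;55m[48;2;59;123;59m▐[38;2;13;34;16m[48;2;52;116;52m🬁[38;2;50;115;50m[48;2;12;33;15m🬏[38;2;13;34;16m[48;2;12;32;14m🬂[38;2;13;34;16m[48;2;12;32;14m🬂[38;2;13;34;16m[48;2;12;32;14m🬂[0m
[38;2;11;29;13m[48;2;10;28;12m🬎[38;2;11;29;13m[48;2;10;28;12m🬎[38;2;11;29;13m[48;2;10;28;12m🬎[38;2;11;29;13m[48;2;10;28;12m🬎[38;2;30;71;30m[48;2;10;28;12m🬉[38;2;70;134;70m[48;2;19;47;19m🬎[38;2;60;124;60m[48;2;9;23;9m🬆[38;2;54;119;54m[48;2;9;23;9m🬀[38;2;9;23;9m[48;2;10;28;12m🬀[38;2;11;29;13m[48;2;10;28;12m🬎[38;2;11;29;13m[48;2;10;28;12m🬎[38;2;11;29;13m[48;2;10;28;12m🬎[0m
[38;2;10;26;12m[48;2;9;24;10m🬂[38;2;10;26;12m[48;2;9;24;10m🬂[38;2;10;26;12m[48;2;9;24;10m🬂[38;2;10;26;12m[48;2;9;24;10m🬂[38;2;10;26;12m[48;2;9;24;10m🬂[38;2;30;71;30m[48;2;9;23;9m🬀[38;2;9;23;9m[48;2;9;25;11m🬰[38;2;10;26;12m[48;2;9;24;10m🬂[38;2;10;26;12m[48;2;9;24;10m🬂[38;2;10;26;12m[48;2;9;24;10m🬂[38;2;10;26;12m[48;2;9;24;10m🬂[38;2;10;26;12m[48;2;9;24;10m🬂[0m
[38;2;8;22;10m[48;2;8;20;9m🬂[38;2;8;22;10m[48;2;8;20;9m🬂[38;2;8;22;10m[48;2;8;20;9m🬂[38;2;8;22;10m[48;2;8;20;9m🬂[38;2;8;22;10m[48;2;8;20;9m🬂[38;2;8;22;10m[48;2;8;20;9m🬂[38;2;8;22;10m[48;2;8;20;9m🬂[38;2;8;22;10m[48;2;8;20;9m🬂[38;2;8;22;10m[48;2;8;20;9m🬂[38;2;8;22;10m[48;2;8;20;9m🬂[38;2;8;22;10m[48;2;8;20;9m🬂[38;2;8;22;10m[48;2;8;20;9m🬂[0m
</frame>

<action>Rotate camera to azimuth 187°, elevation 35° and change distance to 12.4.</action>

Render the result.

<frame>
[38;2;16;43;20m[48;2;15;40;18m🬂[38;2;16;43;20m[48;2;15;40;18m🬂[38;2;16;43;20m[48;2;15;40;18m🬂[38;2;16;43;20m[48;2;15;40;18m🬂[38;2;16;43;20m[48;2;15;40;18m🬂[38;2;16;43;20m[48;2;15;40;18m🬂[38;2;16;43;20m[48;2;15;40;18m🬂[38;2;16;43;20m[48;2;15;40;18m🬂[38;2;16;43;20m[48;2;15;40;18m🬂[38;2;16;43;20m[48;2;15;40;18m🬂[38;2;16;43;20m[48;2;15;40;18m🬂[38;2;16;43;20m[48;2;15;40;18m🬂[0m
[38;2;14;37;17m[48;2;13;36;16m🬎[38;2;14;37;17m[48;2;13;36;16m🬎[38;2;14;37;17m[48;2;13;36;16m🬎[38;2;14;37;17m[48;2;13;36;16m🬎[38;2;14;37;17m[48;2;13;36;16m🬎[38;2;14;37;17m[48;2;13;36;16m🬎[38;2;14;37;17m[48;2;13;36;16m🬎[38;2;14;37;17m[48;2;13;36;16m🬎[38;2;14;37;17m[48;2;13;36;16m🬎[38;2;14;37;17m[48;2;13;36;16m🬎[38;2;14;37;17m[48;2;13;36;16m🬎[38;2;14;37;17m[48;2;13;36;16m🬎[0m
[38;2;13;34;16m[48;2;12;32;14m🬂[38;2;13;34;16m[48;2;12;32;14m🬂[38;2;13;34;16m[48;2;12;32;14m🬂[38;2;13;34;16m[48;2;12;32;14m🬂[38;2;13;34;16m[48;2;12;32;14m🬂[38;2;12;33;15m[48;2;117;181;117m🬕[38;2;13;34;16m[48;2;104;169;104m🬂[38;2;13;34;16m[48;2;12;32;14m🬂[38;2;13;34;16m[48;2;12;32;14m🬂[38;2;13;34;16m[48;2;12;32;14m🬂[38;2;13;34;16m[48;2;12;32;14m🬂[38;2;13;34;16m[48;2;12;32;14m🬂[0m
[38;2;11;29;13m[48;2;10;28;12m🬎[38;2;11;29;13m[48;2;10;28;12m🬎[38;2;11;29;13m[48;2;10;28;12m🬎[38;2;11;29;13m[48;2;10;28;12m🬎[38;2;11;29;13m[48;2;10;28;12m🬎[38;2;9;23;9m[48;2;10;28;12m🬨[38;2;9;23;9m[48;2;9;23;9m [38;2;11;29;13m[48;2;10;28;12m🬎[38;2;11;29;13m[48;2;10;28;12m🬎[38;2;11;29;13m[48;2;10;28;12m🬎[38;2;11;29;13m[48;2;10;28;12m🬎[38;2;11;29;13m[48;2;10;28;12m🬎[0m
[38;2;10;26;12m[48;2;9;24;10m🬂[38;2;10;26;12m[48;2;9;24;10m🬂[38;2;10;26;12m[48;2;9;24;10m🬂[38;2;10;26;12m[48;2;9;24;10m🬂[38;2;10;26;12m[48;2;9;24;10m🬂[38;2;10;26;12m[48;2;9;24;10m🬂[38;2;10;26;12m[48;2;9;24;10m🬂[38;2;10;26;12m[48;2;9;24;10m🬂[38;2;10;26;12m[48;2;9;24;10m🬂[38;2;10;26;12m[48;2;9;24;10m🬂[38;2;10;26;12m[48;2;9;24;10m🬂[38;2;10;26;12m[48;2;9;24;10m🬂[0m
[38;2;8;22;10m[48;2;8;20;9m🬂[38;2;8;22;10m[48;2;8;20;9m🬂[38;2;8;22;10m[48;2;8;20;9m🬂[38;2;8;22;10m[48;2;8;20;9m🬂[38;2;8;22;10m[48;2;8;20;9m🬂[38;2;8;22;10m[48;2;8;20;9m🬂[38;2;8;22;10m[48;2;8;20;9m🬂[38;2;8;22;10m[48;2;8;20;9m🬂[38;2;8;22;10m[48;2;8;20;9m🬂[38;2;8;22;10m[48;2;8;20;9m🬂[38;2;8;22;10m[48;2;8;20;9m🬂[38;2;8;22;10m[48;2;8;20;9m🬂[0m
</frame>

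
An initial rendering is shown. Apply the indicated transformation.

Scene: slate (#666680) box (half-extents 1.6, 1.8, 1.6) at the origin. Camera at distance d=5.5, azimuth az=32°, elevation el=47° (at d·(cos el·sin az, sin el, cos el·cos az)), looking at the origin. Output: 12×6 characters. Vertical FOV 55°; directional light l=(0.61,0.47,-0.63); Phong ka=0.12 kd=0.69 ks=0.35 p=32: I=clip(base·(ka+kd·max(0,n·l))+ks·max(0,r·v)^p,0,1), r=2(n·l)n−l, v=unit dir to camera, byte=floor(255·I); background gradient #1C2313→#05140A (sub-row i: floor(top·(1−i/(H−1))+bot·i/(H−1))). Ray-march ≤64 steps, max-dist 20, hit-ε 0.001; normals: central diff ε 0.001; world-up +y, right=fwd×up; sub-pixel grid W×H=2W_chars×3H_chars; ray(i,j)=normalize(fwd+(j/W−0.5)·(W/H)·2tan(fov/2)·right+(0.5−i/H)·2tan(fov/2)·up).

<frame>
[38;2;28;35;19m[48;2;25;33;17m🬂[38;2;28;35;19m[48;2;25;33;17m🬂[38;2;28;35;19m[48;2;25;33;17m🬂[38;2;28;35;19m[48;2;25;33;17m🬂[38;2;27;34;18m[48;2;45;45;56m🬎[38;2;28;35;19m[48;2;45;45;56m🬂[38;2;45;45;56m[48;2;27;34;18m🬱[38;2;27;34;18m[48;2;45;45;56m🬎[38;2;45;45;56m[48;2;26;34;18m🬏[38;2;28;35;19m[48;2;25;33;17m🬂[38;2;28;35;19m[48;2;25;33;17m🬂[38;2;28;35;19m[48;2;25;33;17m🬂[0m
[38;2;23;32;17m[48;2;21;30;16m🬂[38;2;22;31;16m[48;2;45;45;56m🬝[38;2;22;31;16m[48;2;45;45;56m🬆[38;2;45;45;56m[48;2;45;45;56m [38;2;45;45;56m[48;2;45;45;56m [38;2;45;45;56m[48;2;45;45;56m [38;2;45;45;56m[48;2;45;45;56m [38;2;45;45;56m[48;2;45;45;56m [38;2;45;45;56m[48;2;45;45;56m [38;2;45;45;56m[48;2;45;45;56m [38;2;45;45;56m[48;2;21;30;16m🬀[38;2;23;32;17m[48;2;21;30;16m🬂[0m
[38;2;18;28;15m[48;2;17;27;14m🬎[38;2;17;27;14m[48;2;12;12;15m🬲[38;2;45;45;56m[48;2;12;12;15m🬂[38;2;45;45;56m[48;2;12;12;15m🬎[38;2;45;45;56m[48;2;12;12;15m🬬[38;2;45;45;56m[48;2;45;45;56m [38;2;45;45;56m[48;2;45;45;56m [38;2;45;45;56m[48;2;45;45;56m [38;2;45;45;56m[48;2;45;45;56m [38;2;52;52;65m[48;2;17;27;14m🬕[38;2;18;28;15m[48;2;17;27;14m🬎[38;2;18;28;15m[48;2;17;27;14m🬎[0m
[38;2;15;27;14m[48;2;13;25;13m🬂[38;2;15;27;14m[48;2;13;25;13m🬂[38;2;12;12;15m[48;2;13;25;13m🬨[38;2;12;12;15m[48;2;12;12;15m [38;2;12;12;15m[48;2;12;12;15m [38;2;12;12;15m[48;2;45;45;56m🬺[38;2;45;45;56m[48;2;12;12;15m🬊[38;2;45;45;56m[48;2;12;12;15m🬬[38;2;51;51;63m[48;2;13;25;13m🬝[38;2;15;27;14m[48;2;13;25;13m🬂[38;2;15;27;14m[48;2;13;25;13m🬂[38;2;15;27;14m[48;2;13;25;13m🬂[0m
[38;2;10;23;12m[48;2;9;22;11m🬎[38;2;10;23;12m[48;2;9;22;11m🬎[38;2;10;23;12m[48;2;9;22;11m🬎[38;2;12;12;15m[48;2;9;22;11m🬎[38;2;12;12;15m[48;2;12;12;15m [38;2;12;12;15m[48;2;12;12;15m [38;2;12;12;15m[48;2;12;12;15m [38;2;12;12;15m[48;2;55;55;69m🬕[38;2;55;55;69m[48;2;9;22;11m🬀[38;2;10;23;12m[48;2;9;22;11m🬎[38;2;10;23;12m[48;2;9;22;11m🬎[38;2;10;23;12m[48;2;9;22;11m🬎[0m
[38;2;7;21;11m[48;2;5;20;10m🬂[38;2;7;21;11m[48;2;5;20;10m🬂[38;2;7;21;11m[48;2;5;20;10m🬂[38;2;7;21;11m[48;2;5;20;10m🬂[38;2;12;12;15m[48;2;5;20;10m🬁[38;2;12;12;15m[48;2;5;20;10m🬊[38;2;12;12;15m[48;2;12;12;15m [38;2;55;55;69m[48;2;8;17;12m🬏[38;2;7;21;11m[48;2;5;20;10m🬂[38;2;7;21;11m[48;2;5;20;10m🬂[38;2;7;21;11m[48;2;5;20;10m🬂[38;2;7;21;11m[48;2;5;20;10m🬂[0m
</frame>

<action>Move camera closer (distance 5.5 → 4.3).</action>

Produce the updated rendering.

<frame>
[38;2;26;34;18m[48;2;45;45;56m🬝[38;2;27;34;18m[48;2;45;45;56m🬎[38;2;28;35;19m[48;2;45;45;56m🬂[38;2;45;45;56m[48;2;45;45;56m [38;2;45;45;56m[48;2;45;45;56m [38;2;45;45;56m[48;2;45;45;56m [38;2;45;45;56m[48;2;45;45;56m [38;2;45;45;56m[48;2;45;45;56m [38;2;45;45;56m[48;2;45;45;56m [38;2;45;45;56m[48;2;45;45;56m [38;2;28;35;19m[48;2;45;45;56m🬂[38;2;45;45;56m[48;2;27;34;18m🬚[0m
[38;2;45;45;56m[48;2;12;12;15m🬬[38;2;45;45;56m[48;2;45;45;56m [38;2;45;45;56m[48;2;45;45;56m [38;2;45;45;56m[48;2;45;45;56m [38;2;45;45;56m[48;2;45;45;56m [38;2;45;45;56m[48;2;45;45;56m [38;2;45;45;56m[48;2;45;45;56m [38;2;45;45;56m[48;2;45;45;56m [38;2;45;45;56m[48;2;45;45;56m [38;2;45;45;56m[48;2;45;45;56m [38;2;45;45;56m[48;2;45;45;56m [38;2;45;45;56m[48;2;21;30;16m🬄[0m
[38;2;12;12;15m[48;2;17;27;14m🬬[38;2;12;12;15m[48;2;45;45;56m🬺[38;2;45;45;56m[48;2;12;12;15m🬊[38;2;45;45;56m[48;2;12;12;15m🬬[38;2;45;45;56m[48;2;45;45;56m [38;2;45;45;56m[48;2;45;45;56m [38;2;45;45;56m[48;2;45;45;56m [38;2;45;45;56m[48;2;45;45;56m [38;2;45;45;56m[48;2;45;45;56m [38;2;45;45;56m[48;2;45;45;56m [38;2;45;45;56m[48;2;17;27;14m🬕[38;2;18;28;15m[48;2;17;27;14m🬎[0m
[38;2;15;27;14m[48;2;13;25;13m🬂[38;2;12;12;15m[48;2;13;25;13m🬬[38;2;12;12;15m[48;2;12;12;15m [38;2;12;12;15m[48;2;12;12;15m [38;2;12;12;15m[48;2;45;45;56m🬺[38;2;45;45;56m[48;2;12;12;15m🬊[38;2;45;45;56m[48;2;12;12;15m🬬[38;2;45;45;56m[48;2;45;45;56m [38;2;45;45;56m[48;2;45;45;56m [38;2;45;45;56m[48;2;45;45;56m [38;2;15;27;14m[48;2;13;25;13m🬂[38;2;15;27;14m[48;2;13;25;13m🬂[0m
[38;2;10;23;12m[48;2;9;22;11m🬎[38;2;10;23;12m[48;2;9;22;11m🬎[38;2;12;12;15m[48;2;9;22;11m🬬[38;2;12;12;15m[48;2;12;12;15m [38;2;12;12;15m[48;2;12;12;15m [38;2;12;12;15m[48;2;12;12;15m [38;2;12;12;15m[48;2;12;12;15m [38;2;12;12;15m[48;2;45;45;56m🬺[38;2;45;45;56m[48;2;12;12;15m🬊[38;2;45;45;56m[48;2;9;22;11m🬄[38;2;10;23;12m[48;2;9;22;11m🬎[38;2;10;23;12m[48;2;9;22;11m🬎[0m
[38;2;7;21;11m[48;2;5;20;10m🬂[38;2;7;21;11m[48;2;5;20;10m🬂[38;2;7;21;11m[48;2;5;20;10m🬂[38;2;12;12;15m[48;2;5;20;10m🬂[38;2;12;12;15m[48;2;5;20;10m🬬[38;2;12;12;15m[48;2;12;12;15m [38;2;12;12;15m[48;2;12;12;15m [38;2;12;12;15m[48;2;12;12;15m [38;2;12;12;15m[48;2;5;20;10m🬕[38;2;7;21;11m[48;2;5;20;10m🬂[38;2;7;21;11m[48;2;5;20;10m🬂[38;2;7;21;11m[48;2;5;20;10m🬂[0m
</frame>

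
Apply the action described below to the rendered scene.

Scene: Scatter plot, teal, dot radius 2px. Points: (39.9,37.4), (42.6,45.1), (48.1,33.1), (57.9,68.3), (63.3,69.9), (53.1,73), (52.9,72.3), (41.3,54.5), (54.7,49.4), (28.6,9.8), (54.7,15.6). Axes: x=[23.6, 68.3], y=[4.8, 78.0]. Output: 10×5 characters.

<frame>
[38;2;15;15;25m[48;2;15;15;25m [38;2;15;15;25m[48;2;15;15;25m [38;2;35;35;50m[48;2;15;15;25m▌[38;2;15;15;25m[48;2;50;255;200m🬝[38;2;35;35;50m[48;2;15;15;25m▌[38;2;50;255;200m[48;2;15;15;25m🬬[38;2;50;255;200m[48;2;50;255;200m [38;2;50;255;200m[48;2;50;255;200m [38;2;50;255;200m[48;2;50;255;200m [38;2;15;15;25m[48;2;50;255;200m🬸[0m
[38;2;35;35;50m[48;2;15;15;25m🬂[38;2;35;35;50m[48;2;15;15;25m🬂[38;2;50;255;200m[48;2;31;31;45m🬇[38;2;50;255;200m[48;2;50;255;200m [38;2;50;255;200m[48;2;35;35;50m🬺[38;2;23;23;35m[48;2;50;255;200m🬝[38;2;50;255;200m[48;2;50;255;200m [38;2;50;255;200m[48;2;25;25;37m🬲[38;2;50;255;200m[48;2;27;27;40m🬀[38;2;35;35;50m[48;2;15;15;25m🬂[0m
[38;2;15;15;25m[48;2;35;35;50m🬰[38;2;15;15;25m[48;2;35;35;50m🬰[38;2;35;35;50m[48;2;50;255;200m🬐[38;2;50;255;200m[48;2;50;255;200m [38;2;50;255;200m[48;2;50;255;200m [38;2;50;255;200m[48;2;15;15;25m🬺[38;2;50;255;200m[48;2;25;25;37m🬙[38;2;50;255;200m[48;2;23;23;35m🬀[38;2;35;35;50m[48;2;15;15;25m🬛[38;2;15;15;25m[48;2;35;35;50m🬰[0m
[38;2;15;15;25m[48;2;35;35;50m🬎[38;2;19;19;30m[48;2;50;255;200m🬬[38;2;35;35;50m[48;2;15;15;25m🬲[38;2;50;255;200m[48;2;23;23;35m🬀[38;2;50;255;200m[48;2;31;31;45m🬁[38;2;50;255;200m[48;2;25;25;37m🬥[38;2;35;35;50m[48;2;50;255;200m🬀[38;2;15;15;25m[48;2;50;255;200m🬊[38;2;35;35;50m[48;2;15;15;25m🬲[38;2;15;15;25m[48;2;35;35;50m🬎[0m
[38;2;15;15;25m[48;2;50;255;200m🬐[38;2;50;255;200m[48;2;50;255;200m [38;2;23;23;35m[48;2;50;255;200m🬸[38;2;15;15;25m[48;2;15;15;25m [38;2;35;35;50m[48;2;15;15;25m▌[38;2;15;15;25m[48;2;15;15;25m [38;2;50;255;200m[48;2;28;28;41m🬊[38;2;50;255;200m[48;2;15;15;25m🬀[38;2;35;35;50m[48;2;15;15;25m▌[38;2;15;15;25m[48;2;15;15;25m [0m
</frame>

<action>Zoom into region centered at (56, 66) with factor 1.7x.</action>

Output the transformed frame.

<frame>
[38;2;15;15;25m[48;2;15;15;25m [38;2;15;15;25m[48;2;15;15;25m [38;2;35;35;50m[48;2;15;15;25m▌[38;2;15;15;25m[48;2;50;255;200m🬝[38;2;35;35;50m[48;2;15;15;25m▌[38;2;15;15;25m[48;2;15;15;25m [38;2;35;35;50m[48;2;15;15;25m▌[38;2;15;15;25m[48;2;15;15;25m [38;2;35;35;50m[48;2;15;15;25m▌[38;2;15;15;25m[48;2;15;15;25m [0m
[38;2;35;35;50m[48;2;15;15;25m🬂[38;2;35;35;50m[48;2;15;15;25m🬂[38;2;50;255;200m[48;2;31;31;45m🬇[38;2;50;255;200m[48;2;50;255;200m [38;2;50;255;200m[48;2;35;35;50m🬺[38;2;50;255;200m[48;2;28;28;41m🬱[38;2;35;35;50m[48;2;50;255;200m🬆[38;2;50;255;200m[48;2;35;35;50m🬺[38;2;27;27;40m[48;2;50;255;200m🬬[38;2;35;35;50m[48;2;15;15;25m🬂[0m
[38;2;15;15;25m[48;2;35;35;50m🬰[38;2;15;15;25m[48;2;35;35;50m🬰[38;2;35;35;50m[48;2;15;15;25m🬛[38;2;23;23;35m[48;2;50;255;200m🬺[38;2;50;255;200m[48;2;28;28;41m🬊[38;2;50;255;200m[48;2;15;15;25m🬝[38;2;50;255;200m[48;2;30;30;43m🬂[38;2;50;255;200m[48;2;21;21;33m🬆[38;2;35;35;50m[48;2;15;15;25m🬛[38;2;15;15;25m[48;2;35;35;50m🬰[0m
[38;2;19;19;30m[48;2;50;255;200m🬬[38;2;15;15;25m[48;2;35;35;50m🬎[38;2;35;35;50m[48;2;15;15;25m🬲[38;2;19;19;30m[48;2;50;255;200m🬝[38;2;21;21;33m[48;2;50;255;200m🬊[38;2;15;15;25m[48;2;35;35;50m🬎[38;2;35;35;50m[48;2;15;15;25m🬲[38;2;15;15;25m[48;2;35;35;50m🬎[38;2;35;35;50m[48;2;15;15;25m🬲[38;2;15;15;25m[48;2;35;35;50m🬎[0m
[38;2;50;255;200m[48;2;50;255;200m [38;2;15;15;25m[48;2;50;255;200m🬸[38;2;35;35;50m[48;2;15;15;25m▌[38;2;50;255;200m[48;2;15;15;25m🬊[38;2;50;255;200m[48;2;15;15;25m🬝[38;2;50;255;200m[48;2;15;15;25m🬀[38;2;35;35;50m[48;2;15;15;25m▌[38;2;15;15;25m[48;2;15;15;25m [38;2;35;35;50m[48;2;15;15;25m▌[38;2;15;15;25m[48;2;15;15;25m [0m
</frame>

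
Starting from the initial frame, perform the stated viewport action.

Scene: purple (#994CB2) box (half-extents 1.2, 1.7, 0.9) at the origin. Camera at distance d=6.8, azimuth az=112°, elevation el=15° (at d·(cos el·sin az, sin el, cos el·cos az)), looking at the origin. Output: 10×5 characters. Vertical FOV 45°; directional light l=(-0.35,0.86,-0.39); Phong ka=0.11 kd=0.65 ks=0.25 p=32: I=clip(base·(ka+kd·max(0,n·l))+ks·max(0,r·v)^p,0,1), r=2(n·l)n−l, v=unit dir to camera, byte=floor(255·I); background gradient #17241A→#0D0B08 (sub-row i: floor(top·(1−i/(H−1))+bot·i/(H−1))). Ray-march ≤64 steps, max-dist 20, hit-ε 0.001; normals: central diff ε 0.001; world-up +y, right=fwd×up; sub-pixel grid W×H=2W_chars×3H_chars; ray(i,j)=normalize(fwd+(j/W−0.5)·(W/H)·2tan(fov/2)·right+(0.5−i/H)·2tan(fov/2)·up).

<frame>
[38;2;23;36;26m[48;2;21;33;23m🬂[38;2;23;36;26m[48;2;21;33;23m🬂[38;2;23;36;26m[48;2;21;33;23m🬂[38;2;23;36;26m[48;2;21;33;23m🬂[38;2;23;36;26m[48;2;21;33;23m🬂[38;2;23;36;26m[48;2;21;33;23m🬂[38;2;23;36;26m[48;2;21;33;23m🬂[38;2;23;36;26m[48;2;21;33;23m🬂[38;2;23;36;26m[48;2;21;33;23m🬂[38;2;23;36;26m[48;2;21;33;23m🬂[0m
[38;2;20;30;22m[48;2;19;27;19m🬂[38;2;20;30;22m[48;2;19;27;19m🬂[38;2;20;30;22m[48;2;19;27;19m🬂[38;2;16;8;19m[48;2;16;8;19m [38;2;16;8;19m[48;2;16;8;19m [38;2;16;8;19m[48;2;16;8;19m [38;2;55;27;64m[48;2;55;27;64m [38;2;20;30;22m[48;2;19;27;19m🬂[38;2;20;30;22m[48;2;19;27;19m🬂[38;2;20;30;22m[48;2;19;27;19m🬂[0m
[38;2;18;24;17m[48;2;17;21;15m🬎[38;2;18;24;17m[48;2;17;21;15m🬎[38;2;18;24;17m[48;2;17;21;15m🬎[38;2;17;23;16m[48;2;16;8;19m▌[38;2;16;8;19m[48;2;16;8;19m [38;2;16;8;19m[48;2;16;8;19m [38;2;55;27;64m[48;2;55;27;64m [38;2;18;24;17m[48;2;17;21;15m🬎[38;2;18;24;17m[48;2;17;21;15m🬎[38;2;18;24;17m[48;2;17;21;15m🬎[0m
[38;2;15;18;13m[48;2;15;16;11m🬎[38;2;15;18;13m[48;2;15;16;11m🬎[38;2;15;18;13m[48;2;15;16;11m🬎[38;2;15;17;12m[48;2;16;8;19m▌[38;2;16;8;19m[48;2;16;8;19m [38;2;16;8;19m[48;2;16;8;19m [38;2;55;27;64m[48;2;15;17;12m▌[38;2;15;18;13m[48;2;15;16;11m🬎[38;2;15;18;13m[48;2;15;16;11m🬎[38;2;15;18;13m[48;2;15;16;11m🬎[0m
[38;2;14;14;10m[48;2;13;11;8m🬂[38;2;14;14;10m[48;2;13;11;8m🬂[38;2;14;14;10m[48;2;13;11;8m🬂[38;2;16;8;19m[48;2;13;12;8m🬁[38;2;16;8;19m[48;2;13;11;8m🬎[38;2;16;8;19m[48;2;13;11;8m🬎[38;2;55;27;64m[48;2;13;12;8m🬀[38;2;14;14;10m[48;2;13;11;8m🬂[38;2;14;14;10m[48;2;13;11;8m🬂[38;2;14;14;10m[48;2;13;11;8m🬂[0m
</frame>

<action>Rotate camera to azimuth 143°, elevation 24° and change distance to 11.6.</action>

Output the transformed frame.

<frame>
[38;2;23;36;26m[48;2;21;33;23m🬂[38;2;23;36;26m[48;2;21;33;23m🬂[38;2;23;36;26m[48;2;21;33;23m🬂[38;2;23;36;26m[48;2;21;33;23m🬂[38;2;23;36;26m[48;2;21;33;23m🬂[38;2;23;36;26m[48;2;21;33;23m🬂[38;2;23;36;26m[48;2;21;33;23m🬂[38;2;23;36;26m[48;2;21;33;23m🬂[38;2;23;36;26m[48;2;21;33;23m🬂[38;2;23;36;26m[48;2;21;33;23m🬂[0m
[38;2;20;30;22m[48;2;19;27;19m🬂[38;2;20;30;22m[48;2;19;27;19m🬂[38;2;20;30;22m[48;2;19;27;19m🬂[38;2;20;30;22m[48;2;19;27;19m🬂[38;2;20;29;21m[48;2;102;50;119m🬎[38;2;20;29;21m[48;2;102;50;119m🬎[38;2;102;50;119m[48;2;19;28;20m🬏[38;2;20;30;22m[48;2;19;27;19m🬂[38;2;20;30;22m[48;2;19;27;19m🬂[38;2;20;30;22m[48;2;19;27;19m🬂[0m
[38;2;18;24;17m[48;2;17;21;15m🬎[38;2;18;24;17m[48;2;17;21;15m🬎[38;2;18;24;17m[48;2;17;21;15m🬎[38;2;18;24;17m[48;2;17;21;15m🬎[38;2;16;8;19m[48;2;16;8;19m [38;2;55;27;64m[48;2;55;27;64m [38;2;55;27;64m[48;2;17;23;16m▌[38;2;18;24;17m[48;2;17;21;15m🬎[38;2;18;24;17m[48;2;17;21;15m🬎[38;2;18;24;17m[48;2;17;21;15m🬎[0m
[38;2;15;18;13m[48;2;15;16;11m🬎[38;2;15;18;13m[48;2;15;16;11m🬎[38;2;15;18;13m[48;2;15;16;11m🬎[38;2;15;18;13m[48;2;15;16;11m🬎[38;2;16;8;19m[48;2;15;16;11m🬊[38;2;55;27;64m[48;2;15;16;11m🬎[38;2;55;27;64m[48;2;15;17;12m🬀[38;2;15;18;13m[48;2;15;16;11m🬎[38;2;15;18;13m[48;2;15;16;11m🬎[38;2;15;18;13m[48;2;15;16;11m🬎[0m
[38;2;14;14;10m[48;2;13;11;8m🬂[38;2;14;14;10m[48;2;13;11;8m🬂[38;2;14;14;10m[48;2;13;11;8m🬂[38;2;14;14;10m[48;2;13;11;8m🬂[38;2;14;14;10m[48;2;13;11;8m🬂[38;2;14;14;10m[48;2;13;11;8m🬂[38;2;14;14;10m[48;2;13;11;8m🬂[38;2;14;14;10m[48;2;13;11;8m🬂[38;2;14;14;10m[48;2;13;11;8m🬂[38;2;14;14;10m[48;2;13;11;8m🬂[0m
</frame>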